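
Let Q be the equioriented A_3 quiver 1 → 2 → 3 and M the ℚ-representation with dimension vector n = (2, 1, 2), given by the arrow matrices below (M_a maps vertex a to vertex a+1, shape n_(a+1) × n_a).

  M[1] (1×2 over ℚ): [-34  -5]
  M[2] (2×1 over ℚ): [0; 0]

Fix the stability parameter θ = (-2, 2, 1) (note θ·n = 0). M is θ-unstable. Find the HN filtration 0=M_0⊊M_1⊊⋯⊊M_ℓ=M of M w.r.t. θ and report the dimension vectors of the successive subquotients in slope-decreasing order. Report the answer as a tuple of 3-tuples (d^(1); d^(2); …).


Via rank(M_{q-1}∘⋯∘M_p): M ≅ I[1,1], I[1,2], I[3,3]^2.
μ_θ-semistable layers: μ^(1)=2; μ^(2)=1; μ^(3)=-2

((0, 1, 0); (0, 0, 2); (2, 0, 0))


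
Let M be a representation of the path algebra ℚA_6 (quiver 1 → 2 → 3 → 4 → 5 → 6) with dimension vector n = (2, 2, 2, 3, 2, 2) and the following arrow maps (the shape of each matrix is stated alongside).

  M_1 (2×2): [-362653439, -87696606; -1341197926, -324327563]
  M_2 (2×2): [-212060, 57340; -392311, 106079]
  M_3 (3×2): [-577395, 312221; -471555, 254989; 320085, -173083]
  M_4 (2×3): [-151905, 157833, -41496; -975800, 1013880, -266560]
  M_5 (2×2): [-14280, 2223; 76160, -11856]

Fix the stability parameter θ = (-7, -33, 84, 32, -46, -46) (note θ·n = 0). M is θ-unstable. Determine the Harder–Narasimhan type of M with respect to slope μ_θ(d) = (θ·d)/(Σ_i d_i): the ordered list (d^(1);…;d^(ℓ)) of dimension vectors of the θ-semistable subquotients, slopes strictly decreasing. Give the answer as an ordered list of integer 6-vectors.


Via rank(M_{q-1}∘⋯∘M_p): M ≅ I[1,2], I[1,4], I[3,3], I[4,4], I[4,5], I[5,6], I[6,6].
μ_θ-semistable layers: μ^(1)=84; μ^(2)=58; μ^(3)=32; μ^(4)=-7; μ^(5)=-20; μ^(6)=-46

((0, 0, 1, 0, 0, 0); (0, 0, 1, 1, 0, 0); (0, 0, 0, 1, 0, 0); (0, 0, 0, 1, 1, 0); (2, 2, 0, 0, 0, 0); (0, 0, 0, 0, 1, 2))


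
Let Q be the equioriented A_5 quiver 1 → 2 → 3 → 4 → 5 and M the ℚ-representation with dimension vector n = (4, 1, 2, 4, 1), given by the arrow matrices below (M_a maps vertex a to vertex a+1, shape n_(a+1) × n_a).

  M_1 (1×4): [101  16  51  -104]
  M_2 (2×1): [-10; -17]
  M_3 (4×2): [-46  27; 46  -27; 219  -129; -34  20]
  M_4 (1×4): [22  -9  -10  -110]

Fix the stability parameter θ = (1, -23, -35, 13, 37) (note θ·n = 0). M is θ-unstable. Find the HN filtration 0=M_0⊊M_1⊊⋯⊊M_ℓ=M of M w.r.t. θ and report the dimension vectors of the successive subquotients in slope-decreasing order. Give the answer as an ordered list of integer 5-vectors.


Barcode: M ≅ I[1,1]^3, I[1,5], I[3,4], I[4,4]^2. HN layers by μ_θ (5 steps, strictly decreasing):
  μ^(1)=37; μ^(2)=13; μ^(3)=1; μ^(4)=-19; μ^(5)=-35

((0, 0, 0, 0, 1); (0, 0, 0, 4, 0); (3, 0, 0, 0, 0); (1, 1, 1, 0, 0); (0, 0, 1, 0, 0))


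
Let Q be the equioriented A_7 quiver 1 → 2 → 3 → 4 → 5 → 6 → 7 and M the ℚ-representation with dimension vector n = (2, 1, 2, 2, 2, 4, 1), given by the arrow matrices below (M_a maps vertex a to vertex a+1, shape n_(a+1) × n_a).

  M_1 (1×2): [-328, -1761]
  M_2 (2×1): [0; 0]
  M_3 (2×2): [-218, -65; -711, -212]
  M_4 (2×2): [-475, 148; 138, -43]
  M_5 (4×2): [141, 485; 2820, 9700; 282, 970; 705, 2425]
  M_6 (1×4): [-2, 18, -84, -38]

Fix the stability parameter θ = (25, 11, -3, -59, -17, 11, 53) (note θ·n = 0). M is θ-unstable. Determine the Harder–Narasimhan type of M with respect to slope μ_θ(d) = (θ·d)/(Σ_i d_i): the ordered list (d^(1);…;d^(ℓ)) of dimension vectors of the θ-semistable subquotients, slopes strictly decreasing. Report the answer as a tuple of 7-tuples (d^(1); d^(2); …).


Via rank(M_{q-1}∘⋯∘M_p): M ≅ I[1,1], I[1,2], I[3,5], I[3,6], I[6,6]^2, I[6,7].
μ_θ-semistable layers: μ^(1)=53; μ^(2)=25; μ^(3)=18; μ^(4)=11; μ^(5)=-17; μ^(6)=-31

((0, 0, 0, 0, 0, 0, 1); (1, 0, 0, 0, 0, 0, 0); (1, 1, 0, 0, 0, 0, 0); (0, 0, 0, 0, 0, 4, 0); (0, 0, 0, 0, 2, 0, 0); (0, 0, 2, 2, 0, 0, 0))


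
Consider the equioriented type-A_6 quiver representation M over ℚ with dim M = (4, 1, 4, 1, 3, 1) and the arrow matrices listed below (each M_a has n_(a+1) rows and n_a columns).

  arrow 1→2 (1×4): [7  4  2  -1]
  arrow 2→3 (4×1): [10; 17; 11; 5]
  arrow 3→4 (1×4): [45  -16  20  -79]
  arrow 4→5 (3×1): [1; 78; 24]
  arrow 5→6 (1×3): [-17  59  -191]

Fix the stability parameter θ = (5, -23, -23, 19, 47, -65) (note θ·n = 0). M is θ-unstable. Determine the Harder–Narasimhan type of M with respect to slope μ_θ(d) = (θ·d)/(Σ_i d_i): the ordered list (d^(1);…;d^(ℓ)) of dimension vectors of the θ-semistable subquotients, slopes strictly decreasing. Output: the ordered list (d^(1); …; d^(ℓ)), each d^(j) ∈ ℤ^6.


Via rank(M_{q-1}∘⋯∘M_p): M ≅ I[1,1]^3, I[1,6], I[3,3]^3, I[5,5]^2.
μ_θ-semistable layers: μ^(1)=47; μ^(2)=5; μ^(3)=1/3; μ^(4)=-41/3; μ^(5)=-23

((0, 0, 0, 0, 2, 0); (3, 0, 0, 0, 0, 0); (0, 0, 0, 1, 1, 1); (1, 1, 1, 0, 0, 0); (0, 0, 3, 0, 0, 0))


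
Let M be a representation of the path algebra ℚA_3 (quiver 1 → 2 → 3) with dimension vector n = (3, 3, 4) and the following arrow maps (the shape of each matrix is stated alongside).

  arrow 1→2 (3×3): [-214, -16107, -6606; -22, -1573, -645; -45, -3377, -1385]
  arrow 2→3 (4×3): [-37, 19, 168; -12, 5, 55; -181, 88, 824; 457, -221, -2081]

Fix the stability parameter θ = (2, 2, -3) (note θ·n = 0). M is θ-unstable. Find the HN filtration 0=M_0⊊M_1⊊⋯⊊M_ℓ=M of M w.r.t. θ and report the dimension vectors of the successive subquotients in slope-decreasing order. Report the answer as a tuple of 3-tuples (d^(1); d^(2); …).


Barcode: M ≅ I[1,3]^3, I[3,3]. HN layers by μ_θ (2 steps, strictly decreasing):
  μ^(1)=1/3; μ^(2)=-3

((3, 3, 3); (0, 0, 1))


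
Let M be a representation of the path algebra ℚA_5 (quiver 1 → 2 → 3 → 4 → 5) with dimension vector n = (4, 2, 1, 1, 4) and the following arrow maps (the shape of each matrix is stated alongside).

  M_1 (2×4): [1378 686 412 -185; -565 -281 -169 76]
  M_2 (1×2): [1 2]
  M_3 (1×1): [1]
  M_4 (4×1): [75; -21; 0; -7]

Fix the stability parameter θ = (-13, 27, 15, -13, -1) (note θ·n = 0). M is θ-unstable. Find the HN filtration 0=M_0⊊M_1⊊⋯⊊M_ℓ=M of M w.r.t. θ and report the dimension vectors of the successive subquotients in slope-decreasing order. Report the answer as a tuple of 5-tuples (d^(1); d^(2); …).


Barcode: M ≅ I[1,1]^2, I[1,2], I[1,5], I[5,5]^3. HN layers by μ_θ (4 steps, strictly decreasing):
  μ^(1)=27; μ^(2)=7; μ^(3)=-1; μ^(4)=-13

((0, 1, 0, 0, 0); (0, 1, 1, 1, 1); (0, 0, 0, 0, 3); (4, 0, 0, 0, 0))


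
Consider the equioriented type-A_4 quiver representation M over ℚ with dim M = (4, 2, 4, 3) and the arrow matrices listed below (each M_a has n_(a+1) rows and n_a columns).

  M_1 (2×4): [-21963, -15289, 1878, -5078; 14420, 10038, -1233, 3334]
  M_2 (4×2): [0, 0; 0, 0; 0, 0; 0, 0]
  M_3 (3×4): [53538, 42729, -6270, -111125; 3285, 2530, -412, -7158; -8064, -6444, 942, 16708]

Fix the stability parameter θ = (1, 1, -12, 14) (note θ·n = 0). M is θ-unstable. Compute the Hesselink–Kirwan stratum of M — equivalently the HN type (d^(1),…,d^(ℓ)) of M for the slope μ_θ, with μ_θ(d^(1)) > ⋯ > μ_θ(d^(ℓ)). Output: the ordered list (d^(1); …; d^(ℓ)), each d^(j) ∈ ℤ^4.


Via rank(M_{q-1}∘⋯∘M_p): M ≅ I[1,1]^2, I[1,2]^2, I[3,3], I[3,4]^3.
μ_θ-semistable layers: μ^(1)=14; μ^(2)=1; μ^(3)=-12

((0, 0, 0, 3); (4, 2, 0, 0); (0, 0, 4, 0))


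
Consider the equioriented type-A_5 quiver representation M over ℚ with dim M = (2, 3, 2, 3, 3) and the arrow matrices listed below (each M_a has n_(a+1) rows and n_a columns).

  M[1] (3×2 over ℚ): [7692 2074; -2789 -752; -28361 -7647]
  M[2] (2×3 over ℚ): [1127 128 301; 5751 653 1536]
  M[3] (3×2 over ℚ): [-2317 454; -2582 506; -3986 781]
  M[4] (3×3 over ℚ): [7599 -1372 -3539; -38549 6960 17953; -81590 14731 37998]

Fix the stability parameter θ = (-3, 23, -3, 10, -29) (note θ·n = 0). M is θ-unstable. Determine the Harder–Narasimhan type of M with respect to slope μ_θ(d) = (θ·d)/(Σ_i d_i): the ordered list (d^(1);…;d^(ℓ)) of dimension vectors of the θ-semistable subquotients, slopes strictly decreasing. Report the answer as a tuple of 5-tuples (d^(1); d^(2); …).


Via rank(M_{q-1}∘⋯∘M_p): M ≅ I[1,4], I[1,5], I[2,2], I[4,5], I[5,5].
μ_θ-semistable layers: μ^(1)=23; μ^(2)=10; μ^(3)=1/4; μ^(4)=-3; μ^(5)=-19/2; μ^(6)=-29

((0, 1, 0, 0, 0); (0, 1, 1, 1, 0); (0, 1, 1, 1, 1); (2, 0, 0, 0, 0); (0, 0, 0, 1, 1); (0, 0, 0, 0, 1))


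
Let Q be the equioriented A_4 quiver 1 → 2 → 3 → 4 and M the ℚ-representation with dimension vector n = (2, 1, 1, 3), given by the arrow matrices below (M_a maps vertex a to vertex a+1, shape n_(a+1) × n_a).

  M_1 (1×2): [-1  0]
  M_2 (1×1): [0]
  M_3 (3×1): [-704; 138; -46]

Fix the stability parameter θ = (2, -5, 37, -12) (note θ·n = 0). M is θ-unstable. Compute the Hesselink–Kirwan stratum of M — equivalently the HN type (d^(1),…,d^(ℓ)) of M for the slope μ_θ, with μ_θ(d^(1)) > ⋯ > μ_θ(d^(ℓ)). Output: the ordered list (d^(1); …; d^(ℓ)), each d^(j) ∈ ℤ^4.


Via rank(M_{q-1}∘⋯∘M_p): M ≅ I[1,1], I[1,2], I[3,4], I[4,4]^2.
μ_θ-semistable layers: μ^(1)=25/2; μ^(2)=2; μ^(3)=-3/2; μ^(4)=-12

((0, 0, 1, 1); (1, 0, 0, 0); (1, 1, 0, 0); (0, 0, 0, 2))


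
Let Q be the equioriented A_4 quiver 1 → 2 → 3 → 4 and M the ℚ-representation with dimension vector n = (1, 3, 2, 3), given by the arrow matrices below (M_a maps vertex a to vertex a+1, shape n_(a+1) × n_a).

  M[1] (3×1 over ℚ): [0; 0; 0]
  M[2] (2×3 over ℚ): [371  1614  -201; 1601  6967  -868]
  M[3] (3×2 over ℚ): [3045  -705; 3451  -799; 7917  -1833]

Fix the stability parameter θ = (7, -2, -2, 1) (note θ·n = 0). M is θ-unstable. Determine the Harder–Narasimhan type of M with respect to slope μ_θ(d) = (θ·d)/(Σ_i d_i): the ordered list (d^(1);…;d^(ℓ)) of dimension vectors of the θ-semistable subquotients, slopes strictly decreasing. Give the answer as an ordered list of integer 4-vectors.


Barcode: M ≅ I[1,1], I[2,2], I[2,3], I[2,4], I[4,4]^2. HN layers by μ_θ (3 steps, strictly decreasing):
  μ^(1)=7; μ^(2)=1; μ^(3)=-2

((1, 0, 0, 0); (0, 0, 0, 3); (0, 3, 2, 0))


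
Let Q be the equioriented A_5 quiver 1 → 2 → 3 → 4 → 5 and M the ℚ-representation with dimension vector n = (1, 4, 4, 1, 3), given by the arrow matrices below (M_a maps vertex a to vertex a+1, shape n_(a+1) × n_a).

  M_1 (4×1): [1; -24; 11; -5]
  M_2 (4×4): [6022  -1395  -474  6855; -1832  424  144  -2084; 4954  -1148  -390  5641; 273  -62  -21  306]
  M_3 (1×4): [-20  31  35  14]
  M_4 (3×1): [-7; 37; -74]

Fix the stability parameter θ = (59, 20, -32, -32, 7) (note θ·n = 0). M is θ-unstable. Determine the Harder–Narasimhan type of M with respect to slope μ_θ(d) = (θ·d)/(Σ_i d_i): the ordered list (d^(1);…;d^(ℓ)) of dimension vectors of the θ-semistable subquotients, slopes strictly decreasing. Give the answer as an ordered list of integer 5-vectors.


Barcode: M ≅ I[1,5], I[2,3]^3, I[5,5]^2. HN layers by μ_θ (3 steps, strictly decreasing):
  μ^(1)=7; μ^(2)=15/4; μ^(3)=-6

((0, 0, 0, 0, 3); (1, 1, 1, 1, 0); (0, 3, 3, 0, 0))


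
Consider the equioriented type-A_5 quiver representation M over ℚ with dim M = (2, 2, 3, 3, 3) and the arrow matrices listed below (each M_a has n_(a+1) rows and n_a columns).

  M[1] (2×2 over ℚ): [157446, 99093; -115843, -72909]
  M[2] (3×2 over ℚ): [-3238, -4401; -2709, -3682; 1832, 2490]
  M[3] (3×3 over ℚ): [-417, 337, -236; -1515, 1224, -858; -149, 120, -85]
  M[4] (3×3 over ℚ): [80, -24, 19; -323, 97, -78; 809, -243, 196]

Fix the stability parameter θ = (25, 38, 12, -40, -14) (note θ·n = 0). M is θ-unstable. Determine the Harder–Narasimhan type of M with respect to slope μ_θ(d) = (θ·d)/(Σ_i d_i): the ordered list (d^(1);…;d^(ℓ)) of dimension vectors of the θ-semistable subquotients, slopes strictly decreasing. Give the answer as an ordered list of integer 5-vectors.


Via rank(M_{q-1}∘⋯∘M_p): M ≅ I[1,5]^2, I[3,4], I[5,5].
μ_θ-semistable layers: μ^(1)=21/5; μ^(2)=-14

((2, 2, 2, 2, 2); (0, 0, 1, 1, 1))


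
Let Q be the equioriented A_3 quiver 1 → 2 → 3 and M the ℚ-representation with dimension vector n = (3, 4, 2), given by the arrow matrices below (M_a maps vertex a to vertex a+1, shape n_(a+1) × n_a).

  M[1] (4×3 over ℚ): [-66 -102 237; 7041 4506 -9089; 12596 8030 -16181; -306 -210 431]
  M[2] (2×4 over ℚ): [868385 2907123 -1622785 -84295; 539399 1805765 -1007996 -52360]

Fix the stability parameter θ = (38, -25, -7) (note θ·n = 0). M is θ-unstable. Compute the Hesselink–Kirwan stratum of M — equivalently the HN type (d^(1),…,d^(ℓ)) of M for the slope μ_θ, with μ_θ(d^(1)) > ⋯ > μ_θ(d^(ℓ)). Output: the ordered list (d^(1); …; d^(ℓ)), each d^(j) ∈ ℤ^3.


Barcode: M ≅ I[1,1], I[1,3]^2, I[2,2]^2. HN layers by μ_θ (3 steps, strictly decreasing):
  μ^(1)=38; μ^(2)=2; μ^(3)=-25

((1, 0, 0); (2, 2, 2); (0, 2, 0))


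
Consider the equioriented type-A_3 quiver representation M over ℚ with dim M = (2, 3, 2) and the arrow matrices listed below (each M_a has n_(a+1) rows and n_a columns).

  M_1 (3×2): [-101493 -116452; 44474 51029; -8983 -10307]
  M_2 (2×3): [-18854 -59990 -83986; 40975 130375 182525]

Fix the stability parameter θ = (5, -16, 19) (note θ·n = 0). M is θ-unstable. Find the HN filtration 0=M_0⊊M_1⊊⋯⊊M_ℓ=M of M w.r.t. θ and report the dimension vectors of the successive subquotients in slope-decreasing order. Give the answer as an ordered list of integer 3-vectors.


Via rank(M_{q-1}∘⋯∘M_p): M ≅ I[1,2]^2, I[2,3], I[3,3].
μ_θ-semistable layers: μ^(1)=19; μ^(2)=-11/2; μ^(3)=-16

((0, 0, 2); (2, 2, 0); (0, 1, 0))


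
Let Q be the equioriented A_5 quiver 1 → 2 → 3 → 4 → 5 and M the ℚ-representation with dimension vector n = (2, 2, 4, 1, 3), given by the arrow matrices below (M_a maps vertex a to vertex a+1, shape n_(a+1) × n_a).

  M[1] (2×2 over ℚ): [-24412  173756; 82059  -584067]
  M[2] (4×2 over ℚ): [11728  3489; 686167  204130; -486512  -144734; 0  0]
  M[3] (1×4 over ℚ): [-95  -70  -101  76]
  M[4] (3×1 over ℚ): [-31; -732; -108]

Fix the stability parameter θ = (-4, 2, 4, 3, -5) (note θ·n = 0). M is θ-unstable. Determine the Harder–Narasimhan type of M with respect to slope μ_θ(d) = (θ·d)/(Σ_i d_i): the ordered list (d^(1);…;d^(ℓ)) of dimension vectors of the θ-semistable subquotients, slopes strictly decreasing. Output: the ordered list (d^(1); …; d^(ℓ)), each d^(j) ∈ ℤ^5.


Barcode: M ≅ I[1,1], I[1,5], I[2,3], I[3,3]^2, I[5,5]^2. HN layers by μ_θ (5 steps, strictly decreasing):
  μ^(1)=4; μ^(2)=2; μ^(3)=1; μ^(4)=-4; μ^(5)=-5

((0, 0, 3, 0, 0); (0, 1, 0, 0, 0); (0, 1, 1, 1, 1); (2, 0, 0, 0, 0); (0, 0, 0, 0, 2))


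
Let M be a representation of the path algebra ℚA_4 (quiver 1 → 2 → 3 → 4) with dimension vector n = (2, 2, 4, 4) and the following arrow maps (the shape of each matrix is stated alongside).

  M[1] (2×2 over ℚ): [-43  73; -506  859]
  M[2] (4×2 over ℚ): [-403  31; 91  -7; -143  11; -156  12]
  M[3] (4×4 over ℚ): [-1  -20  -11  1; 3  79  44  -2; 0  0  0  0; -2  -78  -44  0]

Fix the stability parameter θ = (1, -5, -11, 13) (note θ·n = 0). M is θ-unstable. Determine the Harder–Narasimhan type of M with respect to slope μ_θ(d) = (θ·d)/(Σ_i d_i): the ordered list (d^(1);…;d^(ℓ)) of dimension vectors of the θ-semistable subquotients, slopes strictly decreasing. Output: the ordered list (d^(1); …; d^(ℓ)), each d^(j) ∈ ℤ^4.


Barcode: M ≅ I[1,2], I[1,3], I[3,3], I[3,4]^2, I[4,4]^2. HN layers by μ_θ (4 steps, strictly decreasing):
  μ^(1)=13; μ^(2)=-2; μ^(3)=-5; μ^(4)=-11

((0, 0, 0, 4); (1, 1, 0, 0); (1, 1, 1, 0); (0, 0, 3, 0))


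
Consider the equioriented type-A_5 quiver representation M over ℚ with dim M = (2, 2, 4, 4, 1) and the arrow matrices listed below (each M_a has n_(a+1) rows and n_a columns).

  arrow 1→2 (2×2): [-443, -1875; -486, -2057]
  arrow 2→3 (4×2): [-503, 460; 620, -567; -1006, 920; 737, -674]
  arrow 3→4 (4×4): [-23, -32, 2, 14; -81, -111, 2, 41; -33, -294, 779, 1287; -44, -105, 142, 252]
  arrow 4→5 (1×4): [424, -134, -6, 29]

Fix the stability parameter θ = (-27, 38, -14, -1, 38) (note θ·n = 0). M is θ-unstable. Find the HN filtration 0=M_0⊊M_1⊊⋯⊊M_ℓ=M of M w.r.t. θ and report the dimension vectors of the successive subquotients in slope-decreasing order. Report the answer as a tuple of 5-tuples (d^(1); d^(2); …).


Barcode: M ≅ I[1,4], I[1,5], I[3,4]^2. HN layers by μ_θ (5 steps, strictly decreasing):
  μ^(1)=38; μ^(2)=23/3; μ^(3)=-1; μ^(4)=-14; μ^(5)=-27

((0, 0, 0, 0, 1); (0, 2, 2, 2, 0); (0, 0, 0, 2, 0); (0, 0, 2, 0, 0); (2, 0, 0, 0, 0))


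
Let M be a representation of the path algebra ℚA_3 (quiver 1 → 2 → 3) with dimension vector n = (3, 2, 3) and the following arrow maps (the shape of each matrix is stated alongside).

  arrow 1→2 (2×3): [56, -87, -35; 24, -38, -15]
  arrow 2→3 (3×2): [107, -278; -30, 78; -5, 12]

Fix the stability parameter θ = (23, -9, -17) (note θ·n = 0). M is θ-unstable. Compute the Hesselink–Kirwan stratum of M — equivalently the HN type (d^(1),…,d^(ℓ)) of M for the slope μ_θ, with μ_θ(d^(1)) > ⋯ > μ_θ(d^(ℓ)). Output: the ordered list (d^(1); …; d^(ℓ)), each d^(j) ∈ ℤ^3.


Via rank(M_{q-1}∘⋯∘M_p): M ≅ I[1,1], I[1,3]^2, I[3,3].
μ_θ-semistable layers: μ^(1)=23; μ^(2)=-1; μ^(3)=-17

((1, 0, 0); (2, 2, 2); (0, 0, 1))


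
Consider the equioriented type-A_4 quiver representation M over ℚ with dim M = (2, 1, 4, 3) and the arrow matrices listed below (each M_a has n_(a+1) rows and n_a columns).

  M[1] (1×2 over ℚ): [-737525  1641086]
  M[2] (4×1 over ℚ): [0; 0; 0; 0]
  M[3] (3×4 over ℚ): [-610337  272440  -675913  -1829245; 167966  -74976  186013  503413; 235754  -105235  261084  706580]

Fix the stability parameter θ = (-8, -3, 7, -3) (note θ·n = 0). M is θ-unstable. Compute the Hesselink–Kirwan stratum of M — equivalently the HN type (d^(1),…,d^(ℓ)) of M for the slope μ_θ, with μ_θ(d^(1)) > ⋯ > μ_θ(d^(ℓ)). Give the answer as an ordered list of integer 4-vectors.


Interval decomposition of M: I[1,1], I[1,2], I[3,3], I[3,4]^3.
HN type (ℓ=4): μ^(1)=7; μ^(2)=2; μ^(3)=-3; μ^(4)=-8

((0, 0, 1, 0); (0, 0, 3, 3); (0, 1, 0, 0); (2, 0, 0, 0))


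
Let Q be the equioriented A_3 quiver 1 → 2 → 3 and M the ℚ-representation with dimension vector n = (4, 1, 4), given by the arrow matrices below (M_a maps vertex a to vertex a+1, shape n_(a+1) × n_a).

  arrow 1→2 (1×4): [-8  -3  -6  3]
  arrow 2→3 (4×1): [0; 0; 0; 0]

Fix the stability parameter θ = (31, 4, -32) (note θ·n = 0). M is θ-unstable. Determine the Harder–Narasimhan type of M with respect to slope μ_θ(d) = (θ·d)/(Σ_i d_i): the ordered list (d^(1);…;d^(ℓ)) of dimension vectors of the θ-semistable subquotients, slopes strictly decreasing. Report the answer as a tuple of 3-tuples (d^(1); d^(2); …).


Via rank(M_{q-1}∘⋯∘M_p): M ≅ I[1,1]^3, I[1,2], I[3,3]^4.
μ_θ-semistable layers: μ^(1)=31; μ^(2)=35/2; μ^(3)=-32

((3, 0, 0); (1, 1, 0); (0, 0, 4))


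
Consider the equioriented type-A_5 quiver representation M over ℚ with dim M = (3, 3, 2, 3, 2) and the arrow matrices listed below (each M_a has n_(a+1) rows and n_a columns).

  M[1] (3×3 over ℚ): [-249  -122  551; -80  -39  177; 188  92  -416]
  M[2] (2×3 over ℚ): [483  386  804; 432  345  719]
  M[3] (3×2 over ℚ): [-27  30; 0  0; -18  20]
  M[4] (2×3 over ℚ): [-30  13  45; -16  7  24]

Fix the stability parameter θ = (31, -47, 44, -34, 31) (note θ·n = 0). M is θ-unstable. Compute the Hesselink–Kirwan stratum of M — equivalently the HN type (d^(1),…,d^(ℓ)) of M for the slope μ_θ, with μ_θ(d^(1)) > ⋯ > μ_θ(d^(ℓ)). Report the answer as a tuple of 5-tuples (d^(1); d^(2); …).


Interval decomposition of M: I[1,1], I[1,3], I[1,4], I[2,2], I[4,5]^2.
HN type (ℓ=6): μ^(1)=44; μ^(2)=31; μ^(3)=5; μ^(4)=-8; μ^(5)=-34; μ^(6)=-47

((0, 0, 1, 0, 0); (1, 0, 0, 0, 2); (0, 0, 1, 1, 0); (2, 2, 0, 0, 0); (0, 0, 0, 2, 0); (0, 1, 0, 0, 0))


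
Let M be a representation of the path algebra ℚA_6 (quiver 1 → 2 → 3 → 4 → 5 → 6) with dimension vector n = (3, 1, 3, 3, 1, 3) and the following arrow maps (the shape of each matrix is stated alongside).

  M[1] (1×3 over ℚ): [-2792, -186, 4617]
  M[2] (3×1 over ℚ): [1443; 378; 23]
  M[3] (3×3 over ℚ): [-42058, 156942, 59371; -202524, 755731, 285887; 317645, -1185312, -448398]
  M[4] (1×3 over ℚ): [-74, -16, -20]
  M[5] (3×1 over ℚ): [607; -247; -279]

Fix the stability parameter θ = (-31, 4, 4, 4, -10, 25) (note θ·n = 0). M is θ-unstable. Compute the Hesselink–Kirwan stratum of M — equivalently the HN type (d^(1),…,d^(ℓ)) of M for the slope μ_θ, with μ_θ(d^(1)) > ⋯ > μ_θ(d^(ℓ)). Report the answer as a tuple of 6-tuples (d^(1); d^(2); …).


Interval decomposition of M: I[1,1]^2, I[1,6], I[3,4]^2, I[6,6]^2.
HN type (ℓ=4): μ^(1)=25; μ^(2)=4; μ^(3)=1/2; μ^(4)=-31

((0, 0, 0, 0, 0, 3); (0, 0, 2, 2, 0, 0); (0, 1, 1, 1, 1, 0); (3, 0, 0, 0, 0, 0))


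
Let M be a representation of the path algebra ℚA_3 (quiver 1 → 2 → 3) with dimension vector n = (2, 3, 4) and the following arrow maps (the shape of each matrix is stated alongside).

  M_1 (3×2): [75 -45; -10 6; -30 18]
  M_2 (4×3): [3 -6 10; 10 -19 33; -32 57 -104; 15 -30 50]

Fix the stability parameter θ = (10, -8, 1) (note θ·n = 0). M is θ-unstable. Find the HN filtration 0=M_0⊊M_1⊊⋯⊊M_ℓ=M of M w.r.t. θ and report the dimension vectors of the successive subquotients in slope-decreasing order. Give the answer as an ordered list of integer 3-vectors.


Via rank(M_{q-1}∘⋯∘M_p): M ≅ I[1,1], I[1,3], I[2,3]^2, I[3,3].
μ_θ-semistable layers: μ^(1)=10; μ^(2)=1; μ^(3)=-8

((1, 0, 0); (1, 1, 4); (0, 2, 0))


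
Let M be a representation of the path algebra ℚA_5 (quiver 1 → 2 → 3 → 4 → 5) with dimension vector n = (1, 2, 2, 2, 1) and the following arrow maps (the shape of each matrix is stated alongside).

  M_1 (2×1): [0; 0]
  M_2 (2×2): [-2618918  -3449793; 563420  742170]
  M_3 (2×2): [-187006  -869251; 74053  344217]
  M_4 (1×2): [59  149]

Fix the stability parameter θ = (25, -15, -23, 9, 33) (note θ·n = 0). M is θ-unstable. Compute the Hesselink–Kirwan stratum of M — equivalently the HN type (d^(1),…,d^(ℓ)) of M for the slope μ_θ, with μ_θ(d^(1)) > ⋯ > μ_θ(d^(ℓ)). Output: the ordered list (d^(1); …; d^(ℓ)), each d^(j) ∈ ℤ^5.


Interval decomposition of M: I[1,1], I[2,2], I[2,5], I[3,4].
HN type (ℓ=6): μ^(1)=33; μ^(2)=25; μ^(3)=9; μ^(4)=-15; μ^(5)=-19; μ^(6)=-23

((0, 0, 0, 0, 1); (1, 0, 0, 0, 0); (0, 0, 0, 2, 0); (0, 1, 0, 0, 0); (0, 1, 1, 0, 0); (0, 0, 1, 0, 0))


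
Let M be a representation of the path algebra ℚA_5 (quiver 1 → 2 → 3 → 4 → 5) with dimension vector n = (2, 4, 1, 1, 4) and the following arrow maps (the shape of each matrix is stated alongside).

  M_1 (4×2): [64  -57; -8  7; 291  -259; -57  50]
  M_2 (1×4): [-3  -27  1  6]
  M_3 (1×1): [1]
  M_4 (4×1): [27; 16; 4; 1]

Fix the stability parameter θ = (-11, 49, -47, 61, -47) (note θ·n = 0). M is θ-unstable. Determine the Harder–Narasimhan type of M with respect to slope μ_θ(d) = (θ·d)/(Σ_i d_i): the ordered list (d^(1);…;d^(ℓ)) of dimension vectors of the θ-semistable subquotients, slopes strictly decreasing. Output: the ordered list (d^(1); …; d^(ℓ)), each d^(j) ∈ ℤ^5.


Via rank(M_{q-1}∘⋯∘M_p): M ≅ I[1,2], I[1,5], I[2,2]^2, I[5,5]^3.
μ_θ-semistable layers: μ^(1)=49; μ^(2)=7; μ^(3)=1; μ^(4)=-11; μ^(5)=-47

((0, 3, 0, 0, 0); (0, 0, 0, 1, 1); (0, 1, 1, 0, 0); (2, 0, 0, 0, 0); (0, 0, 0, 0, 3))


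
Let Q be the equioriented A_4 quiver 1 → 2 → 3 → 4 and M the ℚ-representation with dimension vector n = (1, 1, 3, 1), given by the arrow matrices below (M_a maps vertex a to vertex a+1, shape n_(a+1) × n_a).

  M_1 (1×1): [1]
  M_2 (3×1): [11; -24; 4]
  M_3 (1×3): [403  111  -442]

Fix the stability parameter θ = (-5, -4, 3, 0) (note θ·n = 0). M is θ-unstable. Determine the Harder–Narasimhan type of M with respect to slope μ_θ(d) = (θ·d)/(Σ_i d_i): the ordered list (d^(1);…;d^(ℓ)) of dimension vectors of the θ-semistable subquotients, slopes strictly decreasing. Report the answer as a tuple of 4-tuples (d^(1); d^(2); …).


Via rank(M_{q-1}∘⋯∘M_p): M ≅ I[1,4], I[3,3]^2.
μ_θ-semistable layers: μ^(1)=3; μ^(2)=3/2; μ^(3)=-4; μ^(4)=-5

((0, 0, 2, 0); (0, 0, 1, 1); (0, 1, 0, 0); (1, 0, 0, 0))


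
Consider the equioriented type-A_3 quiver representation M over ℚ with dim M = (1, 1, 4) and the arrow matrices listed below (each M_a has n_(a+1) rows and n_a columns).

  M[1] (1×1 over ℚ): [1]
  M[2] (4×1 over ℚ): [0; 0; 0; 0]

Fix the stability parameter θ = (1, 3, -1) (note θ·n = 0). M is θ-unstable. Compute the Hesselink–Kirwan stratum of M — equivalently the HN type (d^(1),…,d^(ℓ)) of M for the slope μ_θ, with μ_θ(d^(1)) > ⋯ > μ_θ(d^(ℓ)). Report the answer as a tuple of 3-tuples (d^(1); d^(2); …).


Barcode: M ≅ I[1,2], I[3,3]^4. HN layers by μ_θ (3 steps, strictly decreasing):
  μ^(1)=3; μ^(2)=1; μ^(3)=-1

((0, 1, 0); (1, 0, 0); (0, 0, 4))


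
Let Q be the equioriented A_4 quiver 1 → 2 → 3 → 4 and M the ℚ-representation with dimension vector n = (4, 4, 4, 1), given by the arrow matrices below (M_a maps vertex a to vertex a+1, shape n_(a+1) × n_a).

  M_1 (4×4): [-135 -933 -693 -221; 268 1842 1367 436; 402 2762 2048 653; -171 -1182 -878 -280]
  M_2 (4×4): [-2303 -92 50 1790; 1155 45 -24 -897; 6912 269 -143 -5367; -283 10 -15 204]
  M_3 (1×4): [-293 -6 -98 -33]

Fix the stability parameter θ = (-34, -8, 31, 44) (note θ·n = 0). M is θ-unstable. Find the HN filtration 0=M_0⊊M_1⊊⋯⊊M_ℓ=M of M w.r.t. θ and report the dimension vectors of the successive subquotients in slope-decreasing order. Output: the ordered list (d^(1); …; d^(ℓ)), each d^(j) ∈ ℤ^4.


Interval decomposition of M: I[1,2], I[1,3]^2, I[1,4], I[3,3].
HN type (ℓ=4): μ^(1)=44; μ^(2)=31; μ^(3)=-8; μ^(4)=-34

((0, 0, 0, 1); (0, 0, 4, 0); (0, 4, 0, 0); (4, 0, 0, 0))


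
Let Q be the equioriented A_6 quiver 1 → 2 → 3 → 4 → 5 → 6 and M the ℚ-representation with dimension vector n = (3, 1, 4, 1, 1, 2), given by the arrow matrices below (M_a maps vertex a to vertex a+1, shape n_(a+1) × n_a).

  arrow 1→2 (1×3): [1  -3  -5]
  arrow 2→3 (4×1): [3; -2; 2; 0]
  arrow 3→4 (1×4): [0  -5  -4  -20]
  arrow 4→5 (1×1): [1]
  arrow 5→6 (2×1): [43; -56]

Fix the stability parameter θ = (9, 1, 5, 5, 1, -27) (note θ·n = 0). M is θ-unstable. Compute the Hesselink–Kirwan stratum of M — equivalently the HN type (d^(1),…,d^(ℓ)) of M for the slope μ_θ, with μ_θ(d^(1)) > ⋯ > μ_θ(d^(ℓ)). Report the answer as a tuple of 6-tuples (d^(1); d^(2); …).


Barcode: M ≅ I[1,1]^2, I[1,6], I[3,3]^3, I[6,6]. HN layers by μ_θ (4 steps, strictly decreasing):
  μ^(1)=9; μ^(2)=5; μ^(3)=-1; μ^(4)=-27

((2, 0, 0, 0, 0, 0); (0, 0, 3, 0, 0, 0); (1, 1, 1, 1, 1, 1); (0, 0, 0, 0, 0, 1))


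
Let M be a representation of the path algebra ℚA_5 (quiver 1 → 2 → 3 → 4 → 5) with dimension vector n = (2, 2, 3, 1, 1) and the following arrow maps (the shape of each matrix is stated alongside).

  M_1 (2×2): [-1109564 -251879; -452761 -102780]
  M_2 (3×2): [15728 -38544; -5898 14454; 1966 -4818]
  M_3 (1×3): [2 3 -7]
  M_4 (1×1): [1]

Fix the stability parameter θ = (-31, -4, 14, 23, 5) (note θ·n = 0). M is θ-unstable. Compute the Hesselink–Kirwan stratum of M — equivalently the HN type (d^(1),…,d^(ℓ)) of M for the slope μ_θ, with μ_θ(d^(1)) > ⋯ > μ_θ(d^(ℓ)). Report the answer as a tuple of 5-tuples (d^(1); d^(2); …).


Barcode: M ≅ I[1,2], I[1,3], I[3,3], I[3,5]. HN layers by μ_θ (3 steps, strictly decreasing):
  μ^(1)=14; μ^(2)=-4; μ^(3)=-31

((0, 0, 3, 1, 1); (0, 2, 0, 0, 0); (2, 0, 0, 0, 0))


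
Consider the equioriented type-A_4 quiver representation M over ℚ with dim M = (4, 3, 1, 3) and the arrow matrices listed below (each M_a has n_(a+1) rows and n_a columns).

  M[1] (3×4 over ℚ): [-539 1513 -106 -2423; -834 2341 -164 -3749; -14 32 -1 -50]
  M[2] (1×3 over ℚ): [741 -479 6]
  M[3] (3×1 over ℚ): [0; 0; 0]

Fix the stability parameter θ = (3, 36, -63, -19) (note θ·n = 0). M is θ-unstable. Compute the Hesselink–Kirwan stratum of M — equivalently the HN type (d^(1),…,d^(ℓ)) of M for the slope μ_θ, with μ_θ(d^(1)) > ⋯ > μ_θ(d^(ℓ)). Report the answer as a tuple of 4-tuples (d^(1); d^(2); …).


Barcode: M ≅ I[1,1], I[1,2]^2, I[1,3], I[4,4]^3. HN layers by μ_θ (4 steps, strictly decreasing):
  μ^(1)=36; μ^(2)=3; μ^(3)=-8; μ^(4)=-19

((0, 2, 0, 0); (3, 0, 0, 0); (1, 1, 1, 0); (0, 0, 0, 3))


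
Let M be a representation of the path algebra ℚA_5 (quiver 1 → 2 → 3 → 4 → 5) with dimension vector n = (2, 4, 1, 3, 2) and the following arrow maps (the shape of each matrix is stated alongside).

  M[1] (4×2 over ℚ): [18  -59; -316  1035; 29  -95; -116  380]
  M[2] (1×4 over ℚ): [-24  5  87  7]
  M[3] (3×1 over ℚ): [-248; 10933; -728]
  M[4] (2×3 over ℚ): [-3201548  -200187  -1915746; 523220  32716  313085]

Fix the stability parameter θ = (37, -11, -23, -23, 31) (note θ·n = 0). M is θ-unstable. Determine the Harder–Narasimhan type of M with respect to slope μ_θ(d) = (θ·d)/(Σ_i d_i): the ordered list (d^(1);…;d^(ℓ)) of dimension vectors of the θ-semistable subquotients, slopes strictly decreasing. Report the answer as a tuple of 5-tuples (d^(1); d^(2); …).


Interval decomposition of M: I[1,2], I[1,5], I[2,2]^2, I[4,4], I[4,5].
HN type (ℓ=5): μ^(1)=31; μ^(2)=13; μ^(3)=-5; μ^(4)=-11; μ^(5)=-23

((0, 0, 0, 0, 2); (1, 1, 0, 0, 0); (1, 1, 1, 1, 0); (0, 2, 0, 0, 0); (0, 0, 0, 2, 0))


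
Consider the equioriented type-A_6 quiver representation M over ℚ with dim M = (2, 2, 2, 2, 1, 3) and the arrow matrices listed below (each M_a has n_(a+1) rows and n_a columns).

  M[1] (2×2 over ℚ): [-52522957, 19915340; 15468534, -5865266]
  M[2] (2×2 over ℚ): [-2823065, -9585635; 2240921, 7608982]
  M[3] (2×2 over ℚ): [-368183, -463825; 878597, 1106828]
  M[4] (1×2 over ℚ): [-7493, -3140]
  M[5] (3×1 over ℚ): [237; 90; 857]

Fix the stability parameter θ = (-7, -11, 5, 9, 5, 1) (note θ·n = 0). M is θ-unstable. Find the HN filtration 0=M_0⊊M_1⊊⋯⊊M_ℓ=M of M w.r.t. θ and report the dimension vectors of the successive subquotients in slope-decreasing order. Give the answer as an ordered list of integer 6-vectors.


Interval decomposition of M: I[1,4], I[1,6], I[6,6]^2.
HN type (ℓ=4): μ^(1)=9; μ^(2)=5; μ^(3)=1; μ^(4)=-9

((0, 0, 0, 1, 0, 0); (0, 0, 2, 1, 1, 1); (0, 0, 0, 0, 0, 2); (2, 2, 0, 0, 0, 0))


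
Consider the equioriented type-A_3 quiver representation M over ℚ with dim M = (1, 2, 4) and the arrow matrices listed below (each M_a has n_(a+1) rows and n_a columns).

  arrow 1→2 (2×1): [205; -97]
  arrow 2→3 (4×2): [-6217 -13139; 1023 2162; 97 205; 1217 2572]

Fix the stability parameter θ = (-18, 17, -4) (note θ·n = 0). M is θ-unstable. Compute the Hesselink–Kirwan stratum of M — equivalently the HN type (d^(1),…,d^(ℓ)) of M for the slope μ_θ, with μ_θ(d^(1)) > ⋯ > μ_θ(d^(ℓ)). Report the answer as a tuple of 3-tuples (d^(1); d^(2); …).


Via rank(M_{q-1}∘⋯∘M_p): M ≅ I[1,3], I[2,3], I[3,3]^2.
μ_θ-semistable layers: μ^(1)=13/2; μ^(2)=-4; μ^(3)=-18

((0, 2, 2); (0, 0, 2); (1, 0, 0))


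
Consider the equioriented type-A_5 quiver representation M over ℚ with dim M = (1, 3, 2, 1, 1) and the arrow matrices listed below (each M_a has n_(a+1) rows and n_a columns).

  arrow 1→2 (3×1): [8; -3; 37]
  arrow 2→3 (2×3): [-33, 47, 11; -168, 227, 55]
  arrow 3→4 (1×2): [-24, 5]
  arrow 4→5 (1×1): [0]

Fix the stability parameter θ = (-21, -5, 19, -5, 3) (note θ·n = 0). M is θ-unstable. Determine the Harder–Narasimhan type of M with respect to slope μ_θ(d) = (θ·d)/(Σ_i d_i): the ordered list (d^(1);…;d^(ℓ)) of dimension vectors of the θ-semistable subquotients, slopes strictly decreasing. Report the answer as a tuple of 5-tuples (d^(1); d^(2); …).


Via rank(M_{q-1}∘⋯∘M_p): M ≅ I[1,4], I[2,2], I[2,3], I[5,5].
μ_θ-semistable layers: μ^(1)=19; μ^(2)=7; μ^(3)=3; μ^(4)=-5; μ^(5)=-21

((0, 0, 1, 0, 0); (0, 0, 1, 1, 0); (0, 0, 0, 0, 1); (0, 3, 0, 0, 0); (1, 0, 0, 0, 0))


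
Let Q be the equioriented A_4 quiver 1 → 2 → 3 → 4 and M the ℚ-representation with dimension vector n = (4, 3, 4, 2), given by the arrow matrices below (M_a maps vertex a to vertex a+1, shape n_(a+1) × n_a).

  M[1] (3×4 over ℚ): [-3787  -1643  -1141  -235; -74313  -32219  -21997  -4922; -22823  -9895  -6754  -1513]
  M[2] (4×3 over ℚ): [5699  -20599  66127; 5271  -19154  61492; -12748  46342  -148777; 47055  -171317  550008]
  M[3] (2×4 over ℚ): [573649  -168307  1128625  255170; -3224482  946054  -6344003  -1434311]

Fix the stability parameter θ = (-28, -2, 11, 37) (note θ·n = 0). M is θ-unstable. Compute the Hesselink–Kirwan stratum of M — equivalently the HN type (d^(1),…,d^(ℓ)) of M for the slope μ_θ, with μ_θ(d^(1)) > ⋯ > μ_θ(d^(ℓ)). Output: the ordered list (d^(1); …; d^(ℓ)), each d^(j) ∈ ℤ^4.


Via rank(M_{q-1}∘⋯∘M_p): M ≅ I[1,1], I[1,3], I[1,4]^2, I[3,3].
μ_θ-semistable layers: μ^(1)=37; μ^(2)=11; μ^(3)=-2; μ^(4)=-28

((0, 0, 0, 2); (0, 0, 4, 0); (0, 3, 0, 0); (4, 0, 0, 0))


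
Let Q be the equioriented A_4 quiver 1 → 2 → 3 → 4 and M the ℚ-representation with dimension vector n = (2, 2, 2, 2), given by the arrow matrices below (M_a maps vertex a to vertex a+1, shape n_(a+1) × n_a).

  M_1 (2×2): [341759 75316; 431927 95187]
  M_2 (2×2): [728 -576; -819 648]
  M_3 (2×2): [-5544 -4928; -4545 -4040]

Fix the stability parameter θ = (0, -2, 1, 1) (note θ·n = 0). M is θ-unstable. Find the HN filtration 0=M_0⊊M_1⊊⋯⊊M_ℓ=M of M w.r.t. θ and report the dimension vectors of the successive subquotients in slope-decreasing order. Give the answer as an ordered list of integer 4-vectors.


Interval decomposition of M: I[1,2], I[1,3], I[3,4], I[4,4].
HN type (ℓ=2): μ^(1)=1; μ^(2)=-1

((0, 0, 2, 2); (2, 2, 0, 0))


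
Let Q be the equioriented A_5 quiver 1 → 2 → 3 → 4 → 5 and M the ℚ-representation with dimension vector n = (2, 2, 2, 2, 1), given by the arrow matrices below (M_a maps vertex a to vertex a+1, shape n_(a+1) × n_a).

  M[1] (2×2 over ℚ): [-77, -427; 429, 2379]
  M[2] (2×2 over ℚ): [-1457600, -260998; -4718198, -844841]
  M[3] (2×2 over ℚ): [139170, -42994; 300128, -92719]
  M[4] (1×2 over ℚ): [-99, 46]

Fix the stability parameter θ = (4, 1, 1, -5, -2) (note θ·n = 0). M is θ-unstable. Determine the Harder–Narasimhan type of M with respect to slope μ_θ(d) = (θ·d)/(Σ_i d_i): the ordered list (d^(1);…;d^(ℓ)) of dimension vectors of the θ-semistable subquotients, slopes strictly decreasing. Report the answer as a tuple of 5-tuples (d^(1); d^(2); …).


Barcode: M ≅ I[1,1], I[1,5], I[2,4]. HN layers by μ_θ (3 steps, strictly decreasing):
  μ^(1)=4; μ^(2)=-1/5; μ^(3)=-1

((1, 0, 0, 0, 0); (1, 1, 1, 1, 1); (0, 1, 1, 1, 0))


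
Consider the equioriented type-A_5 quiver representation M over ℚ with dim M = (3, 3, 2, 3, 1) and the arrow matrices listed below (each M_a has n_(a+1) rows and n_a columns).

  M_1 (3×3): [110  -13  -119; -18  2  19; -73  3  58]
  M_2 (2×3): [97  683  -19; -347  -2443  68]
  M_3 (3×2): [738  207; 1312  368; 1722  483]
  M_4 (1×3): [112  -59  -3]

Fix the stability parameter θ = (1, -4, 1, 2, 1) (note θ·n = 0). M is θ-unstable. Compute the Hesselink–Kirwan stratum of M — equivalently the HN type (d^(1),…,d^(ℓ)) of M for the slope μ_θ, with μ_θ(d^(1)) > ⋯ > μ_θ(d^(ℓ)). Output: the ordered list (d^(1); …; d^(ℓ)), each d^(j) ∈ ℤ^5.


Via rank(M_{q-1}∘⋯∘M_p): M ≅ I[1,2], I[1,3], I[1,5], I[4,4]^2.
μ_θ-semistable layers: μ^(1)=2; μ^(2)=3/2; μ^(3)=1; μ^(4)=-3/2

((0, 0, 0, 2, 0); (0, 0, 0, 1, 1); (0, 0, 2, 0, 0); (3, 3, 0, 0, 0))


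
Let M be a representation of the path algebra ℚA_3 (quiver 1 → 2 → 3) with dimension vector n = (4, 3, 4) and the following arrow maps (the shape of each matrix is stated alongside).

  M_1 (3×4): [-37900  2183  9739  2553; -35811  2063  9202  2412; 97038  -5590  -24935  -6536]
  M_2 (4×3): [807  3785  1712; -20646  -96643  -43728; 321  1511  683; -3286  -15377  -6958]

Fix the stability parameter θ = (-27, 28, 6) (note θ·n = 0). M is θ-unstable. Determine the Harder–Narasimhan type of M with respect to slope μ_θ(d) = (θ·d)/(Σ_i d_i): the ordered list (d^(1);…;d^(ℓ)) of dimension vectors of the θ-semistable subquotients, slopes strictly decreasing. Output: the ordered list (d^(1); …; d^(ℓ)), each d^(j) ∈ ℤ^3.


Barcode: M ≅ I[1,1], I[1,3]^3, I[3,3]. HN layers by μ_θ (3 steps, strictly decreasing):
  μ^(1)=17; μ^(2)=6; μ^(3)=-27

((0, 3, 3); (0, 0, 1); (4, 0, 0))


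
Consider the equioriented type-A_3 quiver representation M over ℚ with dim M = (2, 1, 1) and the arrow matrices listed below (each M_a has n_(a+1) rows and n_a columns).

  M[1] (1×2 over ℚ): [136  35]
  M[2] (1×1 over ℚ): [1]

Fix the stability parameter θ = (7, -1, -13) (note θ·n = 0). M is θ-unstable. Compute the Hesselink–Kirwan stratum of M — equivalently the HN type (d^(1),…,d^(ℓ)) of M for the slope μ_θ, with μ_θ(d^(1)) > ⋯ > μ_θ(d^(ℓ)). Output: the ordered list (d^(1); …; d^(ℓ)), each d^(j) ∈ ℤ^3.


Via rank(M_{q-1}∘⋯∘M_p): M ≅ I[1,1], I[1,3].
μ_θ-semistable layers: μ^(1)=7; μ^(2)=-7/3

((1, 0, 0); (1, 1, 1))


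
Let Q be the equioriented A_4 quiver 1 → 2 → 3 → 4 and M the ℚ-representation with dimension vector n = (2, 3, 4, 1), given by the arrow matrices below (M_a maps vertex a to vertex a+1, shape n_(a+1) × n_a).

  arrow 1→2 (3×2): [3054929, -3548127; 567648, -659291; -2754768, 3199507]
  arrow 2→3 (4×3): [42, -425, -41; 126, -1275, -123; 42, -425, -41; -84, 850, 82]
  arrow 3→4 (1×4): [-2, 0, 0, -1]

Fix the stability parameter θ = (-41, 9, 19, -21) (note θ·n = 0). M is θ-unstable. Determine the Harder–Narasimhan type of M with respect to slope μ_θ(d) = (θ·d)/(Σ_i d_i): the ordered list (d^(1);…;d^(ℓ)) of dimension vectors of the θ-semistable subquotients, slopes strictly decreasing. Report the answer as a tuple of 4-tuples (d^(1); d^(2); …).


Interval decomposition of M: I[1,2], I[1,3], I[2,2], I[3,3]^2, I[3,4].
HN type (ℓ=4): μ^(1)=19; μ^(2)=9; μ^(3)=-1; μ^(4)=-41

((0, 0, 3, 0); (0, 3, 0, 0); (0, 0, 1, 1); (2, 0, 0, 0))


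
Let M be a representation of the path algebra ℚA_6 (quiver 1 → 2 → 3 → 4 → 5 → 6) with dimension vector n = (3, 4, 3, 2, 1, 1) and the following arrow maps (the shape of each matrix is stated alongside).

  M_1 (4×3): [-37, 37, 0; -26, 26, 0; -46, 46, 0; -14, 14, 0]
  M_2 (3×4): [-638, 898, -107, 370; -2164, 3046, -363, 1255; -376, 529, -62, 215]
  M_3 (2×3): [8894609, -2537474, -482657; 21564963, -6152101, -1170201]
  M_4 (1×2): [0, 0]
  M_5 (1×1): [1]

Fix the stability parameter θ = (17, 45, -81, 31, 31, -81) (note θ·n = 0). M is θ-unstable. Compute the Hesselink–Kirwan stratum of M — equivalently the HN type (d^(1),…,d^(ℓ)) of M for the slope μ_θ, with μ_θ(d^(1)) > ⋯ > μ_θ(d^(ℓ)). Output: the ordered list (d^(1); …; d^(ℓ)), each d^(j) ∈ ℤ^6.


Via rank(M_{q-1}∘⋯∘M_p): M ≅ I[1,1]^2, I[1,2], I[2,3], I[2,4]^2, I[5,6].
μ_θ-semistable layers: μ^(1)=45; μ^(2)=31; μ^(3)=17; μ^(4)=-18; μ^(5)=-25

((0, 1, 0, 0, 0, 0); (0, 0, 0, 2, 0, 0); (3, 0, 0, 0, 0, 0); (0, 3, 3, 0, 0, 0); (0, 0, 0, 0, 1, 1))


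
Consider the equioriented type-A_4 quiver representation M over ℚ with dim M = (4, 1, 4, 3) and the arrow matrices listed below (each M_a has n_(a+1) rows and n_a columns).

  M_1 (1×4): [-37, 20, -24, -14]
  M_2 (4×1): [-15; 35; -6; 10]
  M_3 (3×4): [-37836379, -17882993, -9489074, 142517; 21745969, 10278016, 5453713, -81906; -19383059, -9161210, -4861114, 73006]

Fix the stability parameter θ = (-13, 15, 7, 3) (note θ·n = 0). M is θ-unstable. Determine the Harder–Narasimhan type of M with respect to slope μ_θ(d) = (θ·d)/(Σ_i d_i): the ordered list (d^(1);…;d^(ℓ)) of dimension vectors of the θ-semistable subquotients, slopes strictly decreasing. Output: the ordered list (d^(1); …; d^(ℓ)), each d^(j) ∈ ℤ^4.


Interval decomposition of M: I[1,1]^3, I[1,4], I[3,3], I[3,4]^2.
HN type (ℓ=4): μ^(1)=25/3; μ^(2)=7; μ^(3)=5; μ^(4)=-13

((0, 1, 1, 1); (0, 0, 1, 0); (0, 0, 2, 2); (4, 0, 0, 0))
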